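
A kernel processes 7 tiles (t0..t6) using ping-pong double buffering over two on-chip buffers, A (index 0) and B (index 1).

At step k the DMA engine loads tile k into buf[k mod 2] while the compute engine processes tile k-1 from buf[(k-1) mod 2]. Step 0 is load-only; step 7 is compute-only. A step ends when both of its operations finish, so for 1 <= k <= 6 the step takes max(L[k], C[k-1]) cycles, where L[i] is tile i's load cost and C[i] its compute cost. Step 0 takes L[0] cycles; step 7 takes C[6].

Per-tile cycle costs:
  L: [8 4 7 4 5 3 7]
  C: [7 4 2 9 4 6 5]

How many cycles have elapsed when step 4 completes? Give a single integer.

end_cycle[4] = 35

step 0: L[0]=8 → dur=8, Σ=8 | A=load:t0 B=idle [load-only]
step 1: L[1]=4 C[0]=7 → dur=7, Σ=15 | A=compute:t0 B=load:t1 [compute-bound]
step 2: L[2]=7 C[1]=4 → dur=7, Σ=22 | A=load:t2 B=compute:t1 [load-bound]
step 3: L[3]=4 C[2]=2 → dur=4, Σ=26 | A=compute:t2 B=load:t3 [load-bound]
step 4: L[4]=5 C[3]=9 → dur=9, Σ=35 | A=load:t4 B=compute:t3 [compute-bound]
step 5: L[5]=3 C[4]=4 → dur=4, Σ=39 | A=compute:t4 B=load:t5 [compute-bound]
step 6: L[6]=7 C[5]=6 → dur=7, Σ=46 | A=load:t6 B=compute:t5 [load-bound]
step 7: C[6]=5 → dur=5, Σ=51 | A=compute:t6 B=idle [compute-only]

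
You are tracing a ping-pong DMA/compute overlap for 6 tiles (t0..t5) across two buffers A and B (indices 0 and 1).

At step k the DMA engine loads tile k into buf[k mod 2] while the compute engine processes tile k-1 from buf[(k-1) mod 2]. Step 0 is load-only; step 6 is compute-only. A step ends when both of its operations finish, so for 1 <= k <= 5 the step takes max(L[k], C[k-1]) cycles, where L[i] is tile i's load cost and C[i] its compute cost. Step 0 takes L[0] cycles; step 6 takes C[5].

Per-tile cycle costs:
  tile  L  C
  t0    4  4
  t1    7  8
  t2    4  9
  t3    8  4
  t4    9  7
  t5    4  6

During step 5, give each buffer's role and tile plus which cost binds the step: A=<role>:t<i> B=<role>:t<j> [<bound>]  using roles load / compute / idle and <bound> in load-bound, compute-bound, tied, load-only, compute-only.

[0] DMA t0→A (4c) ∥ CU idle ⇒ 4c, clock 4
[1] DMA t1→B (7c) ∥ CU A:t0 (4c) ⇒ 7c, clock 11
[2] DMA t2→A (4c) ∥ CU B:t1 (8c) ⇒ 8c, clock 19
[3] DMA t3→B (8c) ∥ CU A:t2 (9c) ⇒ 9c, clock 28
[4] DMA t4→A (9c) ∥ CU B:t3 (4c) ⇒ 9c, clock 37
[5] DMA t5→B (4c) ∥ CU A:t4 (7c) ⇒ 7c, clock 44
[6] DMA idle ∥ CU B:t5 (6c) ⇒ 6c, clock 50

step 5: A=compute:t4 B=load:t5 [compute-bound]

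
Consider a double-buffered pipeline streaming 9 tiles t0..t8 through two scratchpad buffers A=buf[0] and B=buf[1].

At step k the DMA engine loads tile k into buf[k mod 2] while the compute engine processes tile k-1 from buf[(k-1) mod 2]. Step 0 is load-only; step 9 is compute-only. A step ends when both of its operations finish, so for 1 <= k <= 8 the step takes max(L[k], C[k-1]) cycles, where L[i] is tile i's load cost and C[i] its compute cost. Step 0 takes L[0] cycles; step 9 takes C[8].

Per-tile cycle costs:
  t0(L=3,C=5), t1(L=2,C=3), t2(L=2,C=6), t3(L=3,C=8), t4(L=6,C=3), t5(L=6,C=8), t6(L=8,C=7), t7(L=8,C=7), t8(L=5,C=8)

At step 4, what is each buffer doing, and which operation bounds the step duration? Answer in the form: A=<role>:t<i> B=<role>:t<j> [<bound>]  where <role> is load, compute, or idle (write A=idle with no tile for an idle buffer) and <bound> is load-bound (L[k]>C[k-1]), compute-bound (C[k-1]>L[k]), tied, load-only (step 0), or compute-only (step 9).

step 4: A=load:t4 B=compute:t3 [compute-bound]

  0. 3=3c; end=3; A:t0 B:-
  1. max(2,5)=5c; end=8; A:t0 B:t1
  2. max(2,3)=3c; end=11; A:t2 B:t1
  3. max(3,6)=6c; end=17; A:t2 B:t3
  4. max(6,8)=8c; end=25; A:t4 B:t3
  5. max(6,3)=6c; end=31; A:t4 B:t5
  6. max(8,8)=8c; end=39; A:t6 B:t5
  7. max(8,7)=8c; end=47; A:t6 B:t7
  8. max(5,7)=7c; end=54; A:t8 B:t7
  9. 8=8c; end=62; A:t8 B:t7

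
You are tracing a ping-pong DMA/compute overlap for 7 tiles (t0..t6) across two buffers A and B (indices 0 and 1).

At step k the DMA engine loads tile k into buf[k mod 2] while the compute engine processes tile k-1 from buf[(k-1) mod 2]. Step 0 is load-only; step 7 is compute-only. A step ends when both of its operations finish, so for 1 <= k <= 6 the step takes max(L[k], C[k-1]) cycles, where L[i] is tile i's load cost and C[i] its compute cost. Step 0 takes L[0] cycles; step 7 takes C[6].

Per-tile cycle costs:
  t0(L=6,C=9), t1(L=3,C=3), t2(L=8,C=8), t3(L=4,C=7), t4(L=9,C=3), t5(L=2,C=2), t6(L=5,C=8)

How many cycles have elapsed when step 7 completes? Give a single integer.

end_cycle[7] = 56

k=0 load=t0/6c comp=- wait=6 total=6
k=1 load=t1/3c comp=t0/9c wait=9 total=15
k=2 load=t2/8c comp=t1/3c wait=8 total=23
k=3 load=t3/4c comp=t2/8c wait=8 total=31
k=4 load=t4/9c comp=t3/7c wait=9 total=40
k=5 load=t5/2c comp=t4/3c wait=3 total=43
k=6 load=t6/5c comp=t5/2c wait=5 total=48
k=7 load=- comp=t6/8c wait=8 total=56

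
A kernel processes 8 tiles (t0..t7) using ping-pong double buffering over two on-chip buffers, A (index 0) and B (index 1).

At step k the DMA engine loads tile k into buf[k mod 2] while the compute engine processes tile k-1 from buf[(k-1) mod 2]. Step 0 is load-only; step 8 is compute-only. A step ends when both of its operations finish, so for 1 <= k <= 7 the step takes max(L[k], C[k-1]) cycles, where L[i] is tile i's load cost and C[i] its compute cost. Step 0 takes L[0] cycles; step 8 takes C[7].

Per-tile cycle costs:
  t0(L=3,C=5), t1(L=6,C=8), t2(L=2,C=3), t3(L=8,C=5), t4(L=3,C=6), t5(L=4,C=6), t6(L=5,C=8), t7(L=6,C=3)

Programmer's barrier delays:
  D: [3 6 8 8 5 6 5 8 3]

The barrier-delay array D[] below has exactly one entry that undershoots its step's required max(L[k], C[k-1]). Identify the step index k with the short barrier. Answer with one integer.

k=0 barrier L[0]=3→3c, D[0]=3 ok
k=1 barrier max(L[1]=6,C[0]=5)→6c, D[1]=6 ok
k=2 barrier max(L[2]=2,C[1]=8)→8c, D[2]=8 ok
k=3 barrier max(L[3]=8,C[2]=3)→8c, D[3]=8 ok
k=4 barrier max(L[4]=3,C[3]=5)→5c, D[4]=5 ok
k=5 barrier max(L[5]=4,C[4]=6)→6c, D[5]=6 ok
k=6 barrier max(L[6]=5,C[5]=6)→6c, D[6]=5 SHORT
k=7 barrier max(L[7]=6,C[6]=8)→8c, D[7]=8 ok
k=8 barrier C[7]=3→3c, D[8]=3 ok

hazard at step 6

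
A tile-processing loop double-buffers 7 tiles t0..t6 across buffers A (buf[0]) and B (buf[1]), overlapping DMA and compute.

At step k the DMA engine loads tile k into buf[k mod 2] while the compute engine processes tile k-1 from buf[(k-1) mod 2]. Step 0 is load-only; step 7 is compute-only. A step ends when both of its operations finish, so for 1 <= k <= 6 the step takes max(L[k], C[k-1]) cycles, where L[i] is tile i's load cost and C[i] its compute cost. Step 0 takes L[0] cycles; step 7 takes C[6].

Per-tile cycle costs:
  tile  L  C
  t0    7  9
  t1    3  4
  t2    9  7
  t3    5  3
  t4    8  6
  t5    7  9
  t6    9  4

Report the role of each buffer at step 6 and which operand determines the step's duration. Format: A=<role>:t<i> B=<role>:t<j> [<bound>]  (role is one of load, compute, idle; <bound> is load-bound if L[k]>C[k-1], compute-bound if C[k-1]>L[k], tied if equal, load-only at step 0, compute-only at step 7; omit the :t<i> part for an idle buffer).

step 6: A=load:t6 B=compute:t5 [tied]

step 0: L[0]=7 → dur=7, Σ=7 | A=load:t0 B=idle [load-only]
step 1: L[1]=3 C[0]=9 → dur=9, Σ=16 | A=compute:t0 B=load:t1 [compute-bound]
step 2: L[2]=9 C[1]=4 → dur=9, Σ=25 | A=load:t2 B=compute:t1 [load-bound]
step 3: L[3]=5 C[2]=7 → dur=7, Σ=32 | A=compute:t2 B=load:t3 [compute-bound]
step 4: L[4]=8 C[3]=3 → dur=8, Σ=40 | A=load:t4 B=compute:t3 [load-bound]
step 5: L[5]=7 C[4]=6 → dur=7, Σ=47 | A=compute:t4 B=load:t5 [load-bound]
step 6: L[6]=9 C[5]=9 → dur=9, Σ=56 | A=load:t6 B=compute:t5 [tied]
step 7: C[6]=4 → dur=4, Σ=60 | A=compute:t6 B=idle [compute-only]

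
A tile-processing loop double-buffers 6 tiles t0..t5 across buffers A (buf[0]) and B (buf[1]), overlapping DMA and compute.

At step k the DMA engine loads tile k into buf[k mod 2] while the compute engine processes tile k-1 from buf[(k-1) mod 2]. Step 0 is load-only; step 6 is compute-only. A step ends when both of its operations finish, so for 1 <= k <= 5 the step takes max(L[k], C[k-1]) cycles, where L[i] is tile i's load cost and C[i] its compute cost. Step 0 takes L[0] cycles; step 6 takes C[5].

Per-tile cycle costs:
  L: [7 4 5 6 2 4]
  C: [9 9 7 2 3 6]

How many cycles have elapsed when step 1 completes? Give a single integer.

k=0 load=t0/7c comp=- wait=7 total=7
k=1 load=t1/4c comp=t0/9c wait=9 total=16
k=2 load=t2/5c comp=t1/9c wait=9 total=25
k=3 load=t3/6c comp=t2/7c wait=7 total=32
k=4 load=t4/2c comp=t3/2c wait=2 total=34
k=5 load=t5/4c comp=t4/3c wait=4 total=38
k=6 load=- comp=t5/6c wait=6 total=44

end_cycle[1] = 16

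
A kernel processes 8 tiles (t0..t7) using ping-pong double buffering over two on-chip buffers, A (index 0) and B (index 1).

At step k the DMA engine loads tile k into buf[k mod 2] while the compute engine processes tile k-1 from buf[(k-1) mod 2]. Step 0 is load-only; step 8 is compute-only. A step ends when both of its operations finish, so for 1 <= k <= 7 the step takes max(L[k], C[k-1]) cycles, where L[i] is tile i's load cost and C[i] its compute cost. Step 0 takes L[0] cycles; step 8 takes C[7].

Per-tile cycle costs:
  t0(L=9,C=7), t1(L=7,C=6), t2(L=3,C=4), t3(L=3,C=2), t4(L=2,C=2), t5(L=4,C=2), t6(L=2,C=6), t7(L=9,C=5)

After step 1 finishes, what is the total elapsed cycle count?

end_cycle[1] = 16

  0. 9=9c; end=9; A:t0 B:-
  1. max(7,7)=7c; end=16; A:t0 B:t1
  2. max(3,6)=6c; end=22; A:t2 B:t1
  3. max(3,4)=4c; end=26; A:t2 B:t3
  4. max(2,2)=2c; end=28; A:t4 B:t3
  5. max(4,2)=4c; end=32; A:t4 B:t5
  6. max(2,2)=2c; end=34; A:t6 B:t5
  7. max(9,6)=9c; end=43; A:t6 B:t7
  8. 5=5c; end=48; A:t6 B:t7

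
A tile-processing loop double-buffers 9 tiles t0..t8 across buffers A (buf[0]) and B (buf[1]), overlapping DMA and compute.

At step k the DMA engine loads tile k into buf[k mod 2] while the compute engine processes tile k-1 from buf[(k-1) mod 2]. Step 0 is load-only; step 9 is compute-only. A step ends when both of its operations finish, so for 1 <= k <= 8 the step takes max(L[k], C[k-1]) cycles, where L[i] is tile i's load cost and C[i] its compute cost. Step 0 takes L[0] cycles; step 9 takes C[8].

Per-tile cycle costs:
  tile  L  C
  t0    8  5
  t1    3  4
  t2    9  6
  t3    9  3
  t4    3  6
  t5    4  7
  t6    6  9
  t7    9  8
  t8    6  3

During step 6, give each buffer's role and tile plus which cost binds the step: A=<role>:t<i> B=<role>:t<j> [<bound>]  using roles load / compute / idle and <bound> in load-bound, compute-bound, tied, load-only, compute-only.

step 6: A=load:t6 B=compute:t5 [compute-bound]

step 0: L[0]=8 → dur=8, Σ=8 | A=load:t0 B=idle [load-only]
step 1: L[1]=3 C[0]=5 → dur=5, Σ=13 | A=compute:t0 B=load:t1 [compute-bound]
step 2: L[2]=9 C[1]=4 → dur=9, Σ=22 | A=load:t2 B=compute:t1 [load-bound]
step 3: L[3]=9 C[2]=6 → dur=9, Σ=31 | A=compute:t2 B=load:t3 [load-bound]
step 4: L[4]=3 C[3]=3 → dur=3, Σ=34 | A=load:t4 B=compute:t3 [tied]
step 5: L[5]=4 C[4]=6 → dur=6, Σ=40 | A=compute:t4 B=load:t5 [compute-bound]
step 6: L[6]=6 C[5]=7 → dur=7, Σ=47 | A=load:t6 B=compute:t5 [compute-bound]
step 7: L[7]=9 C[6]=9 → dur=9, Σ=56 | A=compute:t6 B=load:t7 [tied]
step 8: L[8]=6 C[7]=8 → dur=8, Σ=64 | A=load:t8 B=compute:t7 [compute-bound]
step 9: C[8]=3 → dur=3, Σ=67 | A=compute:t8 B=idle [compute-only]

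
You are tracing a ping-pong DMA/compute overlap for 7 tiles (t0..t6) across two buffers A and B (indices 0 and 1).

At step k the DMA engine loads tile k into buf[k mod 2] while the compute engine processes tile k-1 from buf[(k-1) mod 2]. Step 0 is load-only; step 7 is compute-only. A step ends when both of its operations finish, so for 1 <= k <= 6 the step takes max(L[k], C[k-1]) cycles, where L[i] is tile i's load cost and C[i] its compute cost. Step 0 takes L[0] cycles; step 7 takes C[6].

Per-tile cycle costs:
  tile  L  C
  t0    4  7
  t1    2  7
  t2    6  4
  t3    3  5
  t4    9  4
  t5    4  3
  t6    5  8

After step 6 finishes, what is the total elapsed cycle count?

[0] DMA t0→A (4c) ∥ CU idle ⇒ 4c, clock 4
[1] DMA t1→B (2c) ∥ CU A:t0 (7c) ⇒ 7c, clock 11
[2] DMA t2→A (6c) ∥ CU B:t1 (7c) ⇒ 7c, clock 18
[3] DMA t3→B (3c) ∥ CU A:t2 (4c) ⇒ 4c, clock 22
[4] DMA t4→A (9c) ∥ CU B:t3 (5c) ⇒ 9c, clock 31
[5] DMA t5→B (4c) ∥ CU A:t4 (4c) ⇒ 4c, clock 35
[6] DMA t6→A (5c) ∥ CU B:t5 (3c) ⇒ 5c, clock 40
[7] DMA idle ∥ CU A:t6 (8c) ⇒ 8c, clock 48

end_cycle[6] = 40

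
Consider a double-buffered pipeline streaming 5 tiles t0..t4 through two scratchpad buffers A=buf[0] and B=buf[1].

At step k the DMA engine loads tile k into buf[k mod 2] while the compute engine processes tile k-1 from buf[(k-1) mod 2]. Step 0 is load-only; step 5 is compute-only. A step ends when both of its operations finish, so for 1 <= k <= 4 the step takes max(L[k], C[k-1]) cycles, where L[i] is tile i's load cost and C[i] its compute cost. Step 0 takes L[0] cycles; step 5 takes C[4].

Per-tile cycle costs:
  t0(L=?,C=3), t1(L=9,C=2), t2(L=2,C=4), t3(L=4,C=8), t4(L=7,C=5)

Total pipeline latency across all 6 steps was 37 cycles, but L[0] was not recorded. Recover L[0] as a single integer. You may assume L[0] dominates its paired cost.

L[0] = 9

step 0 | dur = L[0]=? = L[0]  (unknown; binding)
step 1 | dur = max(L[1]=9, C[0]=3) = 9
step 2 | dur = max(L[2]=2, C[1]=2) = 2
step 3 | dur = max(L[3]=4, C[2]=4) = 4
step 4 | dur = max(L[4]=7, C[3]=8) = 8
step 5 | dur = C[4]=5 = 5
sum of known step durations = 28
dur[0] = total - known = 37 - 28 = 9
L[0] is the binding max in step 0, so L[0] = dur[0] = 9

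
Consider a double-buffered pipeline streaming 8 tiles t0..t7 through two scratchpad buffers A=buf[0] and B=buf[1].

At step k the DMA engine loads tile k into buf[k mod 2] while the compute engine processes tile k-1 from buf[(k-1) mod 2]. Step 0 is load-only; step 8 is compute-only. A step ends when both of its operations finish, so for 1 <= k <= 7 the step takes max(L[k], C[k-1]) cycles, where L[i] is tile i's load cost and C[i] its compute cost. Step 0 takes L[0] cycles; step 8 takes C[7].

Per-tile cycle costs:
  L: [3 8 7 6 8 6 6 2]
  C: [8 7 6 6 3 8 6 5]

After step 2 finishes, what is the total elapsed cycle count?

end_cycle[2] = 18

  0. 3=3c; end=3; A:t0 B:-
  1. max(8,8)=8c; end=11; A:t0 B:t1
  2. max(7,7)=7c; end=18; A:t2 B:t1
  3. max(6,6)=6c; end=24; A:t2 B:t3
  4. max(8,6)=8c; end=32; A:t4 B:t3
  5. max(6,3)=6c; end=38; A:t4 B:t5
  6. max(6,8)=8c; end=46; A:t6 B:t5
  7. max(2,6)=6c; end=52; A:t6 B:t7
  8. 5=5c; end=57; A:t6 B:t7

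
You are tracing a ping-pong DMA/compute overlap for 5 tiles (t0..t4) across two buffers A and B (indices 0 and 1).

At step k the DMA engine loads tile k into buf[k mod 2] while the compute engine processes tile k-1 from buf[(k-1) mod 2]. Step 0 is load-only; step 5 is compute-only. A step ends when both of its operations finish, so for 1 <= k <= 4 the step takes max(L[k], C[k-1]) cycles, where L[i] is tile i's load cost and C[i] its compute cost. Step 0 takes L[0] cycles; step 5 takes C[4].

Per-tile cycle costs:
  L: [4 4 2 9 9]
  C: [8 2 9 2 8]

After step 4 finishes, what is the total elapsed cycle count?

  0. 4=4c; end=4; A:t0 B:-
  1. max(4,8)=8c; end=12; A:t0 B:t1
  2. max(2,2)=2c; end=14; A:t2 B:t1
  3. max(9,9)=9c; end=23; A:t2 B:t3
  4. max(9,2)=9c; end=32; A:t4 B:t3
  5. 8=8c; end=40; A:t4 B:t3

end_cycle[4] = 32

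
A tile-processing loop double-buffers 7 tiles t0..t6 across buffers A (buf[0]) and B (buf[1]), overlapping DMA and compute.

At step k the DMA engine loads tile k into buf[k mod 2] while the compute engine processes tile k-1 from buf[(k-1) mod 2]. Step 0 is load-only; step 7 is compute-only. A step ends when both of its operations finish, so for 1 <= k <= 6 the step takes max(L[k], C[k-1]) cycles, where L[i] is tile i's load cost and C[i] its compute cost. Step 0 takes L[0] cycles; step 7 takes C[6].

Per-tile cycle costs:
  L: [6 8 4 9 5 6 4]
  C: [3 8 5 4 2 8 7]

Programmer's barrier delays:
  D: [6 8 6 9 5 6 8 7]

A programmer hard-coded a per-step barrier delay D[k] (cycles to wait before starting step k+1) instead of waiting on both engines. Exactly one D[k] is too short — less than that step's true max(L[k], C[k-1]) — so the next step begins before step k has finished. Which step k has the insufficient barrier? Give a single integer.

hazard at step 2

[0] required=L[0]=6=6 vs D=6 ok
[1] required=max(L[1]=8,C[0]=3)=8 vs D=8 ok
[2] required=max(L[2]=4,C[1]=8)=8 vs D=6 SHORT
[3] required=max(L[3]=9,C[2]=5)=9 vs D=9 ok
[4] required=max(L[4]=5,C[3]=4)=5 vs D=5 ok
[5] required=max(L[5]=6,C[4]=2)=6 vs D=6 ok
[6] required=max(L[6]=4,C[5]=8)=8 vs D=8 ok
[7] required=C[6]=7=7 vs D=7 ok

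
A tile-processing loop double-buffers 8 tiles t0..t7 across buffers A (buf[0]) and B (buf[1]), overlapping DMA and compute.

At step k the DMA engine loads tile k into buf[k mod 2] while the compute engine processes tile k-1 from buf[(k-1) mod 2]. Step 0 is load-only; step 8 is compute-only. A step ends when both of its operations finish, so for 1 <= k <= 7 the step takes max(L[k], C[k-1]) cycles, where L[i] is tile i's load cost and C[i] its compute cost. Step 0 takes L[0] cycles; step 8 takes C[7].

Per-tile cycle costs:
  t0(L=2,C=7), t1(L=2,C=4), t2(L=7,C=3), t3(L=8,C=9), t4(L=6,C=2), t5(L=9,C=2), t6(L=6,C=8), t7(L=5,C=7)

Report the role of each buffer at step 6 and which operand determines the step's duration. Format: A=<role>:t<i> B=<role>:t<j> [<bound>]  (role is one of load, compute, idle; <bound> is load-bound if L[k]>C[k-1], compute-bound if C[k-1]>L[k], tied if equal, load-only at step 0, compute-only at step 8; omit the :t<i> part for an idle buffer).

[0] DMA t0→A (2c) ∥ CU idle ⇒ 2c, clock 2
[1] DMA t1→B (2c) ∥ CU A:t0 (7c) ⇒ 7c, clock 9
[2] DMA t2→A (7c) ∥ CU B:t1 (4c) ⇒ 7c, clock 16
[3] DMA t3→B (8c) ∥ CU A:t2 (3c) ⇒ 8c, clock 24
[4] DMA t4→A (6c) ∥ CU B:t3 (9c) ⇒ 9c, clock 33
[5] DMA t5→B (9c) ∥ CU A:t4 (2c) ⇒ 9c, clock 42
[6] DMA t6→A (6c) ∥ CU B:t5 (2c) ⇒ 6c, clock 48
[7] DMA t7→B (5c) ∥ CU A:t6 (8c) ⇒ 8c, clock 56
[8] DMA idle ∥ CU B:t7 (7c) ⇒ 7c, clock 63

step 6: A=load:t6 B=compute:t5 [load-bound]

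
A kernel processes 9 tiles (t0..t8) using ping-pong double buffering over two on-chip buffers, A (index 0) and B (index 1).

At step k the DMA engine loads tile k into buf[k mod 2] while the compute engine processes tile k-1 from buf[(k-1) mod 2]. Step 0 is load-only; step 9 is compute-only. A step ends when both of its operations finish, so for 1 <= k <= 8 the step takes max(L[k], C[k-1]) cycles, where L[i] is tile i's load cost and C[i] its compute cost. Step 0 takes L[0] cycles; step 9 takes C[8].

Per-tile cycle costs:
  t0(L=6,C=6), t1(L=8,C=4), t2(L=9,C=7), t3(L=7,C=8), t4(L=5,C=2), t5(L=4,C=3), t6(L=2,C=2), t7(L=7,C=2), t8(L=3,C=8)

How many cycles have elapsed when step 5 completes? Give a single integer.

end_cycle[5] = 42

[0] DMA t0→A (6c) ∥ CU idle ⇒ 6c, clock 6
[1] DMA t1→B (8c) ∥ CU A:t0 (6c) ⇒ 8c, clock 14
[2] DMA t2→A (9c) ∥ CU B:t1 (4c) ⇒ 9c, clock 23
[3] DMA t3→B (7c) ∥ CU A:t2 (7c) ⇒ 7c, clock 30
[4] DMA t4→A (5c) ∥ CU B:t3 (8c) ⇒ 8c, clock 38
[5] DMA t5→B (4c) ∥ CU A:t4 (2c) ⇒ 4c, clock 42
[6] DMA t6→A (2c) ∥ CU B:t5 (3c) ⇒ 3c, clock 45
[7] DMA t7→B (7c) ∥ CU A:t6 (2c) ⇒ 7c, clock 52
[8] DMA t8→A (3c) ∥ CU B:t7 (2c) ⇒ 3c, clock 55
[9] DMA idle ∥ CU A:t8 (8c) ⇒ 8c, clock 63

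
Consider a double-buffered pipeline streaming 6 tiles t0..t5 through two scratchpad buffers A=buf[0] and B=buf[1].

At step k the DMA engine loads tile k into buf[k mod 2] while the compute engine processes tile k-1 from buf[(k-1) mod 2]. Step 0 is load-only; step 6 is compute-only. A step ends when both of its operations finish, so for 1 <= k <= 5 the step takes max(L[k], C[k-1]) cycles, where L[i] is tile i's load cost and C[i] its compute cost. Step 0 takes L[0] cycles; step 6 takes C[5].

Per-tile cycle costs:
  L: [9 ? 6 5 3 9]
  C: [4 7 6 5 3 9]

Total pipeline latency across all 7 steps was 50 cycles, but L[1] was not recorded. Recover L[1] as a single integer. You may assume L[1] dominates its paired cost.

step 0 → dur = L[0]=9 = 9
step 1 → dur = max(L[1]=?, C[0]=4) = L[1]  (unknown; binding)
step 2 → dur = max(L[2]=6, C[1]=7) = 7
step 3 → dur = max(L[3]=5, C[2]=6) = 6
step 4 → dur = max(L[4]=3, C[3]=5) = 5
step 5 → dur = max(L[5]=9, C[4]=3) = 9
step 6 → dur = C[5]=9 = 9
sum of known step durations = 45
dur[1] = total - known = 50 - 45 = 5
L[1] is the binding max in step 1, so L[1] = dur[1] = 5

L[1] = 5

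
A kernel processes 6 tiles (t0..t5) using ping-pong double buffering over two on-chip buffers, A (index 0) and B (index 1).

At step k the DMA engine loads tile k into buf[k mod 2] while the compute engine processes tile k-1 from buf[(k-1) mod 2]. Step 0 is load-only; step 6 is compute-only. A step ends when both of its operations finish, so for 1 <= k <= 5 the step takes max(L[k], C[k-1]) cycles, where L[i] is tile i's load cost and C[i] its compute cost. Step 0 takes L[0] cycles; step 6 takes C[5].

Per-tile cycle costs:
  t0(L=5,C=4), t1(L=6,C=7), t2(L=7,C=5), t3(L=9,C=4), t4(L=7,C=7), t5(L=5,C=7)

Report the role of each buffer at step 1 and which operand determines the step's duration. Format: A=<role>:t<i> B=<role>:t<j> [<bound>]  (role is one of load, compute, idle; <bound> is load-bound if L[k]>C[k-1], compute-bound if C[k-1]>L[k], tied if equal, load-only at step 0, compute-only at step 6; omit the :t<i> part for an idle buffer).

k=0 load=t0/5c comp=- wait=5 total=5
k=1 load=t1/6c comp=t0/4c wait=6 total=11
k=2 load=t2/7c comp=t1/7c wait=7 total=18
k=3 load=t3/9c comp=t2/5c wait=9 total=27
k=4 load=t4/7c comp=t3/4c wait=7 total=34
k=5 load=t5/5c comp=t4/7c wait=7 total=41
k=6 load=- comp=t5/7c wait=7 total=48

step 1: A=compute:t0 B=load:t1 [load-bound]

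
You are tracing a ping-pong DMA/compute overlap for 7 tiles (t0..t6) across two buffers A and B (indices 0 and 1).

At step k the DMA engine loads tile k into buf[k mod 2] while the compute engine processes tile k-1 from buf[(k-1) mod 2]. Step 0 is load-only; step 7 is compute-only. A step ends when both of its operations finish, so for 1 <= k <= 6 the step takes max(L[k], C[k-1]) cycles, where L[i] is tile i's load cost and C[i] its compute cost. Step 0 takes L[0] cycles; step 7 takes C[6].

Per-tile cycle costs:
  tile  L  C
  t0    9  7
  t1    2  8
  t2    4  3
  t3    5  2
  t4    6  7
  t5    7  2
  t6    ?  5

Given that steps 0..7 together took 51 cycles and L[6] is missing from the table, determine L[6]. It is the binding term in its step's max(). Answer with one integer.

step 0 = dur = L[0]=9 = 9
step 1 = dur = max(L[1]=2, C[0]=7) = 7
step 2 = dur = max(L[2]=4, C[1]=8) = 8
step 3 = dur = max(L[3]=5, C[2]=3) = 5
step 4 = dur = max(L[4]=6, C[3]=2) = 6
step 5 = dur = max(L[5]=7, C[4]=7) = 7
step 6 = dur = max(L[6]=?, C[5]=2) = L[6]  (unknown; binding)
step 7 = dur = C[6]=5 = 5
sum of known step durations = 47
dur[6] = total - known = 51 - 47 = 4
L[6] is the binding max in step 6, so L[6] = dur[6] = 4

L[6] = 4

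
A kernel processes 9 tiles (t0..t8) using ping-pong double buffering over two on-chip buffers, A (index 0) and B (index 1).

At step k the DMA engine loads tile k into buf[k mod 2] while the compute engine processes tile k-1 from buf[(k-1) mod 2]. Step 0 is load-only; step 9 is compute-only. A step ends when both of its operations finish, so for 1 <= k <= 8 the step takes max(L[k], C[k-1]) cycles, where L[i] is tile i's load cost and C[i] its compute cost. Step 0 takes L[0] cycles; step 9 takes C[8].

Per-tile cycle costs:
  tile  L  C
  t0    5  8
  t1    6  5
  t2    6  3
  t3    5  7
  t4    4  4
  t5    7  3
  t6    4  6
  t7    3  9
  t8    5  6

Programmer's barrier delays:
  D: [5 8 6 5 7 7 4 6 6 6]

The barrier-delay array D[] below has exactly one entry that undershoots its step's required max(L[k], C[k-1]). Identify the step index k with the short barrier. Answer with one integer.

hazard at step 8

step 0: need L[0]=5 = 5; D[0]=5 ok
step 1: need max(L[1]=6,C[0]=8) = 8; D[1]=8 ok
step 2: need max(L[2]=6,C[1]=5) = 6; D[2]=6 ok
step 3: need max(L[3]=5,C[2]=3) = 5; D[3]=5 ok
step 4: need max(L[4]=4,C[3]=7) = 7; D[4]=7 ok
step 5: need max(L[5]=7,C[4]=4) = 7; D[5]=7 ok
step 6: need max(L[6]=4,C[5]=3) = 4; D[6]=4 ok
step 7: need max(L[7]=3,C[6]=6) = 6; D[7]=6 ok
step 8: need max(L[8]=5,C[7]=9) = 9; D[8]=6 SHORT
step 9: need C[8]=6 = 6; D[9]=6 ok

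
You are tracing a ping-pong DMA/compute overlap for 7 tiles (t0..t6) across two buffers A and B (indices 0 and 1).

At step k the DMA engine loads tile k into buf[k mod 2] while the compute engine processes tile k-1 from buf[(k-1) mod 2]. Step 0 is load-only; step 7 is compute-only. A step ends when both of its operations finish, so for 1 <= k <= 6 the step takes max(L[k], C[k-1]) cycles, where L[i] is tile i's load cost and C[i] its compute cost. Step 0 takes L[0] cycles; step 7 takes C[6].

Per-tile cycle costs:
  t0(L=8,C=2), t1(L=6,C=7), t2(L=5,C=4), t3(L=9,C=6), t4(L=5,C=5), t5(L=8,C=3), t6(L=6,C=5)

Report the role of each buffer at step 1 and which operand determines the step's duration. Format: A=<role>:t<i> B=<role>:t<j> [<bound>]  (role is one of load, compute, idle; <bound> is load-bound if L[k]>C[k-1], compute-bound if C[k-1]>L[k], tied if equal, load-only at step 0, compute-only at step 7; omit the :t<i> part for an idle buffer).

k=0 load=t0/8c comp=- wait=8 total=8
k=1 load=t1/6c comp=t0/2c wait=6 total=14
k=2 load=t2/5c comp=t1/7c wait=7 total=21
k=3 load=t3/9c comp=t2/4c wait=9 total=30
k=4 load=t4/5c comp=t3/6c wait=6 total=36
k=5 load=t5/8c comp=t4/5c wait=8 total=44
k=6 load=t6/6c comp=t5/3c wait=6 total=50
k=7 load=- comp=t6/5c wait=5 total=55

step 1: A=compute:t0 B=load:t1 [load-bound]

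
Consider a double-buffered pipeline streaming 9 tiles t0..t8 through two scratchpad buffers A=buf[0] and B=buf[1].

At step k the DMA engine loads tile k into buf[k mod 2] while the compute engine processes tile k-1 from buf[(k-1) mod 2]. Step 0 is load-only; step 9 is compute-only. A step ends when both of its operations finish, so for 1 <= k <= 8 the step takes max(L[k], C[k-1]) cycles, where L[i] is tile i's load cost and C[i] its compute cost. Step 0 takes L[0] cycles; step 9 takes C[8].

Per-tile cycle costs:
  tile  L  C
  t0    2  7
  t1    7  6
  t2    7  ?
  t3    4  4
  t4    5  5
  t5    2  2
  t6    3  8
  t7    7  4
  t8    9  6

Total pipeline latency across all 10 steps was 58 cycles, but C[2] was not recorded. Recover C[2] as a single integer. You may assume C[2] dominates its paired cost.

C[2] = 6

step 0: dur = L[0]=2 = 2
step 1: dur = max(L[1]=7, C[0]=7) = 7
step 2: dur = max(L[2]=7, C[1]=6) = 7
step 3: dur = max(L[3]=4, C[2]=?) = C[2]  (unknown; binding)
step 4: dur = max(L[4]=5, C[3]=4) = 5
step 5: dur = max(L[5]=2, C[4]=5) = 5
step 6: dur = max(L[6]=3, C[5]=2) = 3
step 7: dur = max(L[7]=7, C[6]=8) = 8
step 8: dur = max(L[8]=9, C[7]=4) = 9
step 9: dur = C[8]=6 = 6
sum of known step durations = 52
dur[3] = total - known = 58 - 52 = 6
C[2] is the binding max in step 3, so C[2] = dur[3] = 6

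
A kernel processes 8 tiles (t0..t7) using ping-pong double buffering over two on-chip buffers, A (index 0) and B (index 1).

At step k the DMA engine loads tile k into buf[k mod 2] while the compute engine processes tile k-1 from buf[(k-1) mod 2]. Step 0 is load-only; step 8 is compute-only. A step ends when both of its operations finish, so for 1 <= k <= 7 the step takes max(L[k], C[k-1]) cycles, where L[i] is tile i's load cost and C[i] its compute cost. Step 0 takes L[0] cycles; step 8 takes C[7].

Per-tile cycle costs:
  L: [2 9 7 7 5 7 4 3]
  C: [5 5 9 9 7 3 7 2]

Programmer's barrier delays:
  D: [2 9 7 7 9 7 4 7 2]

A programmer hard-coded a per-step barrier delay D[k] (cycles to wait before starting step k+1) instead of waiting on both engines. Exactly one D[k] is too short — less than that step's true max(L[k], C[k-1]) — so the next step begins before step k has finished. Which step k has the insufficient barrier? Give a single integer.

step 0: need L[0]=2 = 2; D[0]=2 ok
step 1: need max(L[1]=9,C[0]=5) = 9; D[1]=9 ok
step 2: need max(L[2]=7,C[1]=5) = 7; D[2]=7 ok
step 3: need max(L[3]=7,C[2]=9) = 9; D[3]=7 SHORT
step 4: need max(L[4]=5,C[3]=9) = 9; D[4]=9 ok
step 5: need max(L[5]=7,C[4]=7) = 7; D[5]=7 ok
step 6: need max(L[6]=4,C[5]=3) = 4; D[6]=4 ok
step 7: need max(L[7]=3,C[6]=7) = 7; D[7]=7 ok
step 8: need C[7]=2 = 2; D[8]=2 ok

hazard at step 3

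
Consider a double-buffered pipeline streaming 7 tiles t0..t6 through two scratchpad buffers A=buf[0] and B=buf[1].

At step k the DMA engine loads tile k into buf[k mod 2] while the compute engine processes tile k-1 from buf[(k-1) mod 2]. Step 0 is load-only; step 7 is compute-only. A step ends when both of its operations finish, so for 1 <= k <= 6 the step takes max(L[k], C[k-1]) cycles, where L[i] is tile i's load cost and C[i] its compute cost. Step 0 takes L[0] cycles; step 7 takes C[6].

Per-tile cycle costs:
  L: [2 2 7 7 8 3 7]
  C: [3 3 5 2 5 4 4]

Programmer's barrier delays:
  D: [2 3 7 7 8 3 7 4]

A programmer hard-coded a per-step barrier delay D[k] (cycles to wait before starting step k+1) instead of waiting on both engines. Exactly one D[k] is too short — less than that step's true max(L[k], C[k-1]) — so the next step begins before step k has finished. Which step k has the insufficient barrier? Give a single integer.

hazard at step 5

step 0: need L[0]=2 = 2; D[0]=2 ok
step 1: need max(L[1]=2,C[0]=3) = 3; D[1]=3 ok
step 2: need max(L[2]=7,C[1]=3) = 7; D[2]=7 ok
step 3: need max(L[3]=7,C[2]=5) = 7; D[3]=7 ok
step 4: need max(L[4]=8,C[3]=2) = 8; D[4]=8 ok
step 5: need max(L[5]=3,C[4]=5) = 5; D[5]=3 SHORT
step 6: need max(L[6]=7,C[5]=4) = 7; D[6]=7 ok
step 7: need C[6]=4 = 4; D[7]=4 ok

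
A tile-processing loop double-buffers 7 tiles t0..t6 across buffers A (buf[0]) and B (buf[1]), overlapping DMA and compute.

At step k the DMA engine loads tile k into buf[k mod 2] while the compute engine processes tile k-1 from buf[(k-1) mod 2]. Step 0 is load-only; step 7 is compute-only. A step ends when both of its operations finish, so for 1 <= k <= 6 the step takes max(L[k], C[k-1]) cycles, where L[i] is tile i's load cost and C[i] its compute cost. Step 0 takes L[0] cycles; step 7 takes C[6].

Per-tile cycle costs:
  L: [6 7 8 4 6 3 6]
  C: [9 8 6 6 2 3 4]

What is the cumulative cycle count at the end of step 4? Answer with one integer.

end_cycle[4] = 35

k=0 load=t0/6c comp=- wait=6 total=6
k=1 load=t1/7c comp=t0/9c wait=9 total=15
k=2 load=t2/8c comp=t1/8c wait=8 total=23
k=3 load=t3/4c comp=t2/6c wait=6 total=29
k=4 load=t4/6c comp=t3/6c wait=6 total=35
k=5 load=t5/3c comp=t4/2c wait=3 total=38
k=6 load=t6/6c comp=t5/3c wait=6 total=44
k=7 load=- comp=t6/4c wait=4 total=48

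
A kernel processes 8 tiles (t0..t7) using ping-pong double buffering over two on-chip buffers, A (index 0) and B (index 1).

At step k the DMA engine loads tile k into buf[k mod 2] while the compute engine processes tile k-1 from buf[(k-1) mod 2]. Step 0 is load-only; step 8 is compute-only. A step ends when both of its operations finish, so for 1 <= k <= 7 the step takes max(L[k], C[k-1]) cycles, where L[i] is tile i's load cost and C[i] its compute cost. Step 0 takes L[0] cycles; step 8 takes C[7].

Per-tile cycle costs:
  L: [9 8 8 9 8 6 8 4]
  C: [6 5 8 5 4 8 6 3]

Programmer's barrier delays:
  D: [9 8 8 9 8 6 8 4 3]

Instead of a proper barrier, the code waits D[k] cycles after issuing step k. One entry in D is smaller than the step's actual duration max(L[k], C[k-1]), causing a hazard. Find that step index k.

hazard at step 7

step 0: need L[0]=9 = 9; D[0]=9 ok
step 1: need max(L[1]=8,C[0]=6) = 8; D[1]=8 ok
step 2: need max(L[2]=8,C[1]=5) = 8; D[2]=8 ok
step 3: need max(L[3]=9,C[2]=8) = 9; D[3]=9 ok
step 4: need max(L[4]=8,C[3]=5) = 8; D[4]=8 ok
step 5: need max(L[5]=6,C[4]=4) = 6; D[5]=6 ok
step 6: need max(L[6]=8,C[5]=8) = 8; D[6]=8 ok
step 7: need max(L[7]=4,C[6]=6) = 6; D[7]=4 SHORT
step 8: need C[7]=3 = 3; D[8]=3 ok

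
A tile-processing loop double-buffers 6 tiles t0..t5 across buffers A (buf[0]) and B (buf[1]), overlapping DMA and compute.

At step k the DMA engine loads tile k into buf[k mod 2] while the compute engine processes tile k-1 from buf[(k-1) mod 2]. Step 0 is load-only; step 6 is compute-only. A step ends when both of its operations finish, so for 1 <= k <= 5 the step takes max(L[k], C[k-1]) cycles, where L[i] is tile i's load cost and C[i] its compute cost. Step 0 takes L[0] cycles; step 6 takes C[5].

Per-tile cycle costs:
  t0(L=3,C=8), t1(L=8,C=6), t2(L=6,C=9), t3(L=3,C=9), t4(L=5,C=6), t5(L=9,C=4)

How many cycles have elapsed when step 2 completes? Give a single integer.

step 0: L[0]=3 → dur=3, Σ=3 | A=load:t0 B=idle [load-only]
step 1: L[1]=8 C[0]=8 → dur=8, Σ=11 | A=compute:t0 B=load:t1 [tied]
step 2: L[2]=6 C[1]=6 → dur=6, Σ=17 | A=load:t2 B=compute:t1 [tied]
step 3: L[3]=3 C[2]=9 → dur=9, Σ=26 | A=compute:t2 B=load:t3 [compute-bound]
step 4: L[4]=5 C[3]=9 → dur=9, Σ=35 | A=load:t4 B=compute:t3 [compute-bound]
step 5: L[5]=9 C[4]=6 → dur=9, Σ=44 | A=compute:t4 B=load:t5 [load-bound]
step 6: C[5]=4 → dur=4, Σ=48 | A=idle B=compute:t5 [compute-only]

end_cycle[2] = 17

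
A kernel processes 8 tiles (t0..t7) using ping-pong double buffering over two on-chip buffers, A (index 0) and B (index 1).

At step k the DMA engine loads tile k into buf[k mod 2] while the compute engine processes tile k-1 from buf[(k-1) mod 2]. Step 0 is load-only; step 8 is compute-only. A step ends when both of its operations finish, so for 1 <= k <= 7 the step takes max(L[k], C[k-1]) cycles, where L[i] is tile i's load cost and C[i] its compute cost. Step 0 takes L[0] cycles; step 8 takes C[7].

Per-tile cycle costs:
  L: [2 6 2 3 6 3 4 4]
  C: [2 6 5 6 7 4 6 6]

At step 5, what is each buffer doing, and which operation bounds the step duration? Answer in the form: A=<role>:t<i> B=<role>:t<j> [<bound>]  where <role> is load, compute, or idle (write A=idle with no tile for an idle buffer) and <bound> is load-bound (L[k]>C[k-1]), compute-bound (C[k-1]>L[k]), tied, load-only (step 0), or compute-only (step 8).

step 5: A=compute:t4 B=load:t5 [compute-bound]

k=0 load=t0/2c comp=- wait=2 total=2
k=1 load=t1/6c comp=t0/2c wait=6 total=8
k=2 load=t2/2c comp=t1/6c wait=6 total=14
k=3 load=t3/3c comp=t2/5c wait=5 total=19
k=4 load=t4/6c comp=t3/6c wait=6 total=25
k=5 load=t5/3c comp=t4/7c wait=7 total=32
k=6 load=t6/4c comp=t5/4c wait=4 total=36
k=7 load=t7/4c comp=t6/6c wait=6 total=42
k=8 load=- comp=t7/6c wait=6 total=48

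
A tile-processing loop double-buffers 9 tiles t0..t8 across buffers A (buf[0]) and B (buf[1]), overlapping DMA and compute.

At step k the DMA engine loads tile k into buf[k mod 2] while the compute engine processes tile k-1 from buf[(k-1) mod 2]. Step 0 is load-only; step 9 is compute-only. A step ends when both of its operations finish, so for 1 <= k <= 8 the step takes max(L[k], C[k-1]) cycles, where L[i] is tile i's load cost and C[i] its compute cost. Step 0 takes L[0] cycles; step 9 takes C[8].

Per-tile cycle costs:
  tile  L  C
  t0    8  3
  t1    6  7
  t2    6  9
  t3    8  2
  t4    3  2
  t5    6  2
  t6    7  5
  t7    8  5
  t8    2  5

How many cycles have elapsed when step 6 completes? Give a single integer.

step 0: L[0]=8 → dur=8, Σ=8 | A=load:t0 B=idle [load-only]
step 1: L[1]=6 C[0]=3 → dur=6, Σ=14 | A=compute:t0 B=load:t1 [load-bound]
step 2: L[2]=6 C[1]=7 → dur=7, Σ=21 | A=load:t2 B=compute:t1 [compute-bound]
step 3: L[3]=8 C[2]=9 → dur=9, Σ=30 | A=compute:t2 B=load:t3 [compute-bound]
step 4: L[4]=3 C[3]=2 → dur=3, Σ=33 | A=load:t4 B=compute:t3 [load-bound]
step 5: L[5]=6 C[4]=2 → dur=6, Σ=39 | A=compute:t4 B=load:t5 [load-bound]
step 6: L[6]=7 C[5]=2 → dur=7, Σ=46 | A=load:t6 B=compute:t5 [load-bound]
step 7: L[7]=8 C[6]=5 → dur=8, Σ=54 | A=compute:t6 B=load:t7 [load-bound]
step 8: L[8]=2 C[7]=5 → dur=5, Σ=59 | A=load:t8 B=compute:t7 [compute-bound]
step 9: C[8]=5 → dur=5, Σ=64 | A=compute:t8 B=idle [compute-only]

end_cycle[6] = 46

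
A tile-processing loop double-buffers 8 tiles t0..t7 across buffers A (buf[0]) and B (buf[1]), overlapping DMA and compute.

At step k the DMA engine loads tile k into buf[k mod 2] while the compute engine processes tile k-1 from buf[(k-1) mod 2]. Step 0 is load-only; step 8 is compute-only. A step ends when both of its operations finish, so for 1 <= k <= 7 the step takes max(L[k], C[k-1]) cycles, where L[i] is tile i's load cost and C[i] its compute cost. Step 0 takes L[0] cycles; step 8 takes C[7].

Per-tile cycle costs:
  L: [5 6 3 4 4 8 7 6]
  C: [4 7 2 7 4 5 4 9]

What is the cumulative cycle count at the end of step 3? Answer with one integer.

k=0 load=t0/5c comp=- wait=5 total=5
k=1 load=t1/6c comp=t0/4c wait=6 total=11
k=2 load=t2/3c comp=t1/7c wait=7 total=18
k=3 load=t3/4c comp=t2/2c wait=4 total=22
k=4 load=t4/4c comp=t3/7c wait=7 total=29
k=5 load=t5/8c comp=t4/4c wait=8 total=37
k=6 load=t6/7c comp=t5/5c wait=7 total=44
k=7 load=t7/6c comp=t6/4c wait=6 total=50
k=8 load=- comp=t7/9c wait=9 total=59

end_cycle[3] = 22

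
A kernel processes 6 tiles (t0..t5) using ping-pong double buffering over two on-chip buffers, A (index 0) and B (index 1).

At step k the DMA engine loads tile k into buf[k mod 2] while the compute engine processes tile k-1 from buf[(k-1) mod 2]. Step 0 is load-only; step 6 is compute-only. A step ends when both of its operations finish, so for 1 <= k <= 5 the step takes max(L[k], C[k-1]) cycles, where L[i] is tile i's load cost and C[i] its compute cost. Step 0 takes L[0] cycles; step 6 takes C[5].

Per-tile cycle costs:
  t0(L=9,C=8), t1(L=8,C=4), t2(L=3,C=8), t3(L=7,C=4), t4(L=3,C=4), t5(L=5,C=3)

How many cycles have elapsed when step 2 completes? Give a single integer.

end_cycle[2] = 21

k=0 load=t0/9c comp=- wait=9 total=9
k=1 load=t1/8c comp=t0/8c wait=8 total=17
k=2 load=t2/3c comp=t1/4c wait=4 total=21
k=3 load=t3/7c comp=t2/8c wait=8 total=29
k=4 load=t4/3c comp=t3/4c wait=4 total=33
k=5 load=t5/5c comp=t4/4c wait=5 total=38
k=6 load=- comp=t5/3c wait=3 total=41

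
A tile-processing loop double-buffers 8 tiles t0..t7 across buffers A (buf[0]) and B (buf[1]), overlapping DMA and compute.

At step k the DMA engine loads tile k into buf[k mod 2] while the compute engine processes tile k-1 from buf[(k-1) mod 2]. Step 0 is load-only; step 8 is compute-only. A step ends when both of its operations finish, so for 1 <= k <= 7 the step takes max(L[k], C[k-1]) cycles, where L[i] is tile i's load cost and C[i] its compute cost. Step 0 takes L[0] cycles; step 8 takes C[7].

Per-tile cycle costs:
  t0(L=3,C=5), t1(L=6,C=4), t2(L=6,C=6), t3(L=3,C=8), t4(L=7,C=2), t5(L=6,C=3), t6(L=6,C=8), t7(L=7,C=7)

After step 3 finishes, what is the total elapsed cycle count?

end_cycle[3] = 21

step 0: L[0]=3 → dur=3, Σ=3 | A=load:t0 B=idle [load-only]
step 1: L[1]=6 C[0]=5 → dur=6, Σ=9 | A=compute:t0 B=load:t1 [load-bound]
step 2: L[2]=6 C[1]=4 → dur=6, Σ=15 | A=load:t2 B=compute:t1 [load-bound]
step 3: L[3]=3 C[2]=6 → dur=6, Σ=21 | A=compute:t2 B=load:t3 [compute-bound]
step 4: L[4]=7 C[3]=8 → dur=8, Σ=29 | A=load:t4 B=compute:t3 [compute-bound]
step 5: L[5]=6 C[4]=2 → dur=6, Σ=35 | A=compute:t4 B=load:t5 [load-bound]
step 6: L[6]=6 C[5]=3 → dur=6, Σ=41 | A=load:t6 B=compute:t5 [load-bound]
step 7: L[7]=7 C[6]=8 → dur=8, Σ=49 | A=compute:t6 B=load:t7 [compute-bound]
step 8: C[7]=7 → dur=7, Σ=56 | A=idle B=compute:t7 [compute-only]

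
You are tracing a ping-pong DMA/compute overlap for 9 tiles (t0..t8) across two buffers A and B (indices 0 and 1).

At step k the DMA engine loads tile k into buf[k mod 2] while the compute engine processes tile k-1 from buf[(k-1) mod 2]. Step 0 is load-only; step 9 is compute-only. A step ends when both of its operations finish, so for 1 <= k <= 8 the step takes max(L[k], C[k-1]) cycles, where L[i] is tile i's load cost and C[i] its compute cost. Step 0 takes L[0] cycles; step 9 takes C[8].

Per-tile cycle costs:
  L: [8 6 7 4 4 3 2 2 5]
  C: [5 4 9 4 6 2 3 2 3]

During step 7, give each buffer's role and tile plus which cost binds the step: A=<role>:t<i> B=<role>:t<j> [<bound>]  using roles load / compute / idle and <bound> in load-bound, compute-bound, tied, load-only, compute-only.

step 7: A=compute:t6 B=load:t7 [compute-bound]

step 0: L[0]=8 → dur=8, Σ=8 | A=load:t0 B=idle [load-only]
step 1: L[1]=6 C[0]=5 → dur=6, Σ=14 | A=compute:t0 B=load:t1 [load-bound]
step 2: L[2]=7 C[1]=4 → dur=7, Σ=21 | A=load:t2 B=compute:t1 [load-bound]
step 3: L[3]=4 C[2]=9 → dur=9, Σ=30 | A=compute:t2 B=load:t3 [compute-bound]
step 4: L[4]=4 C[3]=4 → dur=4, Σ=34 | A=load:t4 B=compute:t3 [tied]
step 5: L[5]=3 C[4]=6 → dur=6, Σ=40 | A=compute:t4 B=load:t5 [compute-bound]
step 6: L[6]=2 C[5]=2 → dur=2, Σ=42 | A=load:t6 B=compute:t5 [tied]
step 7: L[7]=2 C[6]=3 → dur=3, Σ=45 | A=compute:t6 B=load:t7 [compute-bound]
step 8: L[8]=5 C[7]=2 → dur=5, Σ=50 | A=load:t8 B=compute:t7 [load-bound]
step 9: C[8]=3 → dur=3, Σ=53 | A=compute:t8 B=idle [compute-only]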